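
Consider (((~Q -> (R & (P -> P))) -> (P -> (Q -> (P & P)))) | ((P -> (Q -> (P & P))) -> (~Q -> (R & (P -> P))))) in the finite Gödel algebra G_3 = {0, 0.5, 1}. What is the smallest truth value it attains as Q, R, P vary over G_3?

Every assignment gives 1. For instance at Q = 0, R = 0, P = 0:
  ~Q: Gödel ¬ of 0 = 1 (operand is 0)
  (P -> P): 0 ≤ 0, so result = 1
  (R & (P -> P)) = min(0, 1) = 0
  (~Q -> (R & (P -> P))): 1 > 0, so result = 0
  (P & P) = min(0, 0) = 0
  (Q -> (P & P)): 0 ≤ 0, so result = 1
  (P -> (Q -> (P & P))): 0 ≤ 1, so result = 1
  ((~Q -> (R & (P -> P))) -> (P -> (Q -> (P & P)))): 0 ≤ 1, so result = 1
  (P & P) = min(0, 0) = 0
  (Q -> (P & P)): 0 ≤ 0, so result = 1
  (P -> (Q -> (P & P))): 0 ≤ 1, so result = 1
  ~Q: Gödel ¬ of 0 = 1 (operand is 0)
  (P -> P): 0 ≤ 0, so result = 1
  (R & (P -> P)) = min(0, 1) = 0
  (~Q -> (R & (P -> P))): 1 > 0, so result = 0
  ((P -> (Q -> (P & P))) -> (~Q -> (R & (P -> P)))): 1 > 0, so result = 0
  (((~Q -> (R & (P -> P))) -> (P -> (Q -> (P & P)))) | ((P -> (Q -> (P & P))) -> (~Q -> (R & (P -> P))))) = max(1, 0) = 1
All 27 assignments give value 1 — the formula is a G_3-tautology.

1.00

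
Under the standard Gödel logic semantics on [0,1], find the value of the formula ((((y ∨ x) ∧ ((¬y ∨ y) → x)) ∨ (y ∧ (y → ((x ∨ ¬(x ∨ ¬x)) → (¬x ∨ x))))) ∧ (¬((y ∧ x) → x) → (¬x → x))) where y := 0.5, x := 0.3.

(y ∨ x) = max(0.5, 0.3) = 0.5
¬y: Gödel ¬ of 0.5 = 0 (operand ≠ 0)
(¬y ∨ y) = max(0, 0.5) = 0.5
((¬y ∨ y) → x): 0.5 > 0.3, so result = 0.3
((y ∨ x) ∧ ((¬y ∨ y) → x)) = min(0.5, 0.3) = 0.3
¬x: Gödel ¬ of 0.3 = 0 (operand ≠ 0)
(x ∨ ¬x) = max(0.3, 0) = 0.3
¬(x ∨ ¬x): Gödel ¬ of 0.3 = 0 (operand ≠ 0)
(x ∨ ¬(x ∨ ¬x)) = max(0.3, 0) = 0.3
¬x: Gödel ¬ of 0.3 = 0 (operand ≠ 0)
(¬x ∨ x) = max(0, 0.3) = 0.3
((x ∨ ¬(x ∨ ¬x)) → (¬x ∨ x)): 0.3 ≤ 0.3, so result = 1
(y → ((x ∨ ¬(x ∨ ¬x)) → (¬x ∨ x))): 0.5 ≤ 1, so result = 1
(y ∧ (y → ((x ∨ ¬(x ∨ ¬x)) → (¬x ∨ x)))) = min(0.5, 1) = 0.5
(((y ∨ x) ∧ ((¬y ∨ y) → x)) ∨ (y ∧ (y → ((x ∨ ¬(x ∨ ¬x)) → (¬x ∨ x))))) = max(0.3, 0.5) = 0.5
(y ∧ x) = min(0.5, 0.3) = 0.3
((y ∧ x) → x): 0.3 ≤ 0.3, so result = 1
¬((y ∧ x) → x): Gödel ¬ of 1 = 0 (operand ≠ 0)
¬x: Gödel ¬ of 0.3 = 0 (operand ≠ 0)
(¬x → x): 0 ≤ 0.3, so result = 1
(¬((y ∧ x) → x) → (¬x → x)): 0 ≤ 1, so result = 1
((((y ∨ x) ∧ ((¬y ∨ y) → x)) ∨ (y ∧ (y → ((x ∨ ¬(x ∨ ¬x)) → (¬x ∨ x))))) ∧ (¬((y ∧ x) → x) → (¬x → x))) = min(0.5, 1) = 0.5

0.50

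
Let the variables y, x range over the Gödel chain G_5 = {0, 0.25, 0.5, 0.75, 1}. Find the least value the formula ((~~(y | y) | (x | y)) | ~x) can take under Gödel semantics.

0.25

The minimum is attained at y = 0, x = 0.25:
  (y | y) = max(0, 0) = 0
  ~(y | y): Gödel ¬ of 0 = 1 (operand is 0)
  ~~(y | y): Gödel ¬ of 1 = 0 (operand ≠ 0)
  (x | y) = max(0.25, 0) = 0.25
  (~~(y | y) | (x | y)) = max(0, 0.25) = 0.25
  ~x: Gödel ¬ of 0.25 = 0 (operand ≠ 0)
  ((~~(y | y) | (x | y)) | ~x) = max(0.25, 0) = 0.25
Checking all 25 assignments confirms none give a value below 0.25.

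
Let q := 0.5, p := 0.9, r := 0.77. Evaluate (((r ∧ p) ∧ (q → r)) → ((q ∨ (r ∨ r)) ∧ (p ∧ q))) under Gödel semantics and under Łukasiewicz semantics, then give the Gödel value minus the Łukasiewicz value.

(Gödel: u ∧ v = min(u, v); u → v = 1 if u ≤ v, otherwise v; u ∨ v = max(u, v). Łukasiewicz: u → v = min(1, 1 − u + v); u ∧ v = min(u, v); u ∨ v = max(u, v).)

-0.23

Gödel evaluation:
  (r ∧ p) = min(0.77, 0.9) = 0.77
  (q → r): 0.5 ≤ 0.77, so result = 1
  ((r ∧ p) ∧ (q → r)) = min(0.77, 1) = 0.77
  (r ∨ r) = max(0.77, 0.77) = 0.77
  (q ∨ (r ∨ r)) = max(0.5, 0.77) = 0.77
  (p ∧ q) = min(0.9, 0.5) = 0.5
  ((q ∨ (r ∨ r)) ∧ (p ∧ q)) = min(0.77, 0.5) = 0.5
  (((r ∧ p) ∧ (q → r)) → ((q ∨ (r ∨ r)) ∧ (p ∧ q))): 0.77 > 0.5, so result = 0.5
  Gödel value = 0.5
Łukasiewicz evaluation:
  (r ∧ p) = min(0.77, 0.9) = 0.77
  (q → r): min(1, 1 − 0.5 + 0.77) = 1
  ((r ∧ p) ∧ (q → r)) = min(0.77, 1) = 0.77
  (r ∨ r) = max(0.77, 0.77) = 0.77
  (q ∨ (r ∨ r)) = max(0.5, 0.77) = 0.77
  (p ∧ q) = min(0.9, 0.5) = 0.5
  ((q ∨ (r ∨ r)) ∧ (p ∧ q)) = min(0.77, 0.5) = 0.5
  (((r ∧ p) ∧ (q → r)) → ((q ∨ (r ∨ r)) ∧ (p ∧ q))): min(1, 1 − 0.77 + 0.5) = 0.73
  Łukasiewicz value = 0.73
Difference: 0.5 − 0.73 = -0.23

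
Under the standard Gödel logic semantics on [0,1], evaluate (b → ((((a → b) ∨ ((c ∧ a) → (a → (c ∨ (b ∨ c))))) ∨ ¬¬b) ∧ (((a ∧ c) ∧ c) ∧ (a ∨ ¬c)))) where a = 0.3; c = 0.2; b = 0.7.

(a → b): 0.3 ≤ 0.7, so result = 1
(c ∧ a) = min(0.2, 0.3) = 0.2
(b ∨ c) = max(0.7, 0.2) = 0.7
(c ∨ (b ∨ c)) = max(0.2, 0.7) = 0.7
(a → (c ∨ (b ∨ c))): 0.3 ≤ 0.7, so result = 1
((c ∧ a) → (a → (c ∨ (b ∨ c)))): 0.2 ≤ 1, so result = 1
((a → b) ∨ ((c ∧ a) → (a → (c ∨ (b ∨ c))))) = max(1, 1) = 1
¬b: Gödel ¬ of 0.7 = 0 (operand ≠ 0)
¬¬b: Gödel ¬ of 0 = 1 (operand is 0)
(((a → b) ∨ ((c ∧ a) → (a → (c ∨ (b ∨ c))))) ∨ ¬¬b) = max(1, 1) = 1
(a ∧ c) = min(0.3, 0.2) = 0.2
((a ∧ c) ∧ c) = min(0.2, 0.2) = 0.2
¬c: Gödel ¬ of 0.2 = 0 (operand ≠ 0)
(a ∨ ¬c) = max(0.3, 0) = 0.3
(((a ∧ c) ∧ c) ∧ (a ∨ ¬c)) = min(0.2, 0.3) = 0.2
((((a → b) ∨ ((c ∧ a) → (a → (c ∨ (b ∨ c))))) ∨ ¬¬b) ∧ (((a ∧ c) ∧ c) ∧ (a ∨ ¬c))) = min(1, 0.2) = 0.2
(b → ((((a → b) ∨ ((c ∧ a) → (a → (c ∨ (b ∨ c))))) ∨ ¬¬b) ∧ (((a ∧ c) ∧ c) ∧ (a ∨ ¬c)))): 0.7 > 0.2, so result = 0.2

0.20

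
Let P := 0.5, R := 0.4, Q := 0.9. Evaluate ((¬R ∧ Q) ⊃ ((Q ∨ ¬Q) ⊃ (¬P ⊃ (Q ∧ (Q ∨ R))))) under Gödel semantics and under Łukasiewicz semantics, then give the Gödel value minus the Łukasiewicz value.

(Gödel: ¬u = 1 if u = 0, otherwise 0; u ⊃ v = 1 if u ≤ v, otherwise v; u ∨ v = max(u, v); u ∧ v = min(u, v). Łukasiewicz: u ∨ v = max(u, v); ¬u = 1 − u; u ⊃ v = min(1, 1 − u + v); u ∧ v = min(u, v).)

Gödel evaluation:
  ¬R: Gödel ¬ of 0.4 = 0 (operand ≠ 0)
  (¬R ∧ Q) = min(0, 0.9) = 0
  ¬Q: Gödel ¬ of 0.9 = 0 (operand ≠ 0)
  (Q ∨ ¬Q) = max(0.9, 0) = 0.9
  ¬P: Gödel ¬ of 0.5 = 0 (operand ≠ 0)
  (Q ∨ R) = max(0.9, 0.4) = 0.9
  (Q ∧ (Q ∨ R)) = min(0.9, 0.9) = 0.9
  (¬P ⊃ (Q ∧ (Q ∨ R))): 0 ≤ 0.9, so result = 1
  ((Q ∨ ¬Q) ⊃ (¬P ⊃ (Q ∧ (Q ∨ R)))): 0.9 ≤ 1, so result = 1
  ((¬R ∧ Q) ⊃ ((Q ∨ ¬Q) ⊃ (¬P ⊃ (Q ∧ (Q ∨ R))))): 0 ≤ 1, so result = 1
  Gödel value = 1
Łukasiewicz evaluation:
  ¬R: Łukasiewicz ¬ gives 1 − 0.4 = 0.6
  (¬R ∧ Q) = min(0.6, 0.9) = 0.6
  ¬Q: Łukasiewicz ¬ gives 1 − 0.9 = 0.1
  (Q ∨ ¬Q) = max(0.9, 0.1) = 0.9
  ¬P: Łukasiewicz ¬ gives 1 − 0.5 = 0.5
  (Q ∨ R) = max(0.9, 0.4) = 0.9
  (Q ∧ (Q ∨ R)) = min(0.9, 0.9) = 0.9
  (¬P ⊃ (Q ∧ (Q ∨ R))): min(1, 1 − 0.5 + 0.9) = 1
  ((Q ∨ ¬Q) ⊃ (¬P ⊃ (Q ∧ (Q ∨ R)))): min(1, 1 − 0.9 + 1) = 1
  ((¬R ∧ Q) ⊃ ((Q ∨ ¬Q) ⊃ (¬P ⊃ (Q ∧ (Q ∨ R))))): min(1, 1 − 0.6 + 1) = 1
  Łukasiewicz value = 1
Difference: 1 − 1 = 0.00

0.00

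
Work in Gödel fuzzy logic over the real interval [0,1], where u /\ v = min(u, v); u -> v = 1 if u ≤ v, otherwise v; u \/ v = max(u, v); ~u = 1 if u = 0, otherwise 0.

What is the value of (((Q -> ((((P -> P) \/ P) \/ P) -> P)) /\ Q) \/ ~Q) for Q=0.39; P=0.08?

(P -> P): 0.08 ≤ 0.08, so result = 1
((P -> P) \/ P) = max(1, 0.08) = 1
(((P -> P) \/ P) \/ P) = max(1, 0.08) = 1
((((P -> P) \/ P) \/ P) -> P): 1 > 0.08, so result = 0.08
(Q -> ((((P -> P) \/ P) \/ P) -> P)): 0.39 > 0.08, so result = 0.08
((Q -> ((((P -> P) \/ P) \/ P) -> P)) /\ Q) = min(0.08, 0.39) = 0.08
~Q: Gödel ¬ of 0.39 = 0 (operand ≠ 0)
(((Q -> ((((P -> P) \/ P) \/ P) -> P)) /\ Q) \/ ~Q) = max(0.08, 0) = 0.08

0.08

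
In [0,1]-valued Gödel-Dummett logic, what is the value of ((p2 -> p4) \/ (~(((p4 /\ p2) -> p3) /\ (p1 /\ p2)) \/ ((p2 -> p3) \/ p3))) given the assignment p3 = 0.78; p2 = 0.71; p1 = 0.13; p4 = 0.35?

1.00

(p2 -> p4): 0.71 > 0.35, so result = 0.35
(p4 /\ p2) = min(0.35, 0.71) = 0.35
((p4 /\ p2) -> p3): 0.35 ≤ 0.78, so result = 1
(p1 /\ p2) = min(0.13, 0.71) = 0.13
(((p4 /\ p2) -> p3) /\ (p1 /\ p2)) = min(1, 0.13) = 0.13
~(((p4 /\ p2) -> p3) /\ (p1 /\ p2)): Gödel ¬ of 0.13 = 0 (operand ≠ 0)
(p2 -> p3): 0.71 ≤ 0.78, so result = 1
((p2 -> p3) \/ p3) = max(1, 0.78) = 1
(~(((p4 /\ p2) -> p3) /\ (p1 /\ p2)) \/ ((p2 -> p3) \/ p3)) = max(0, 1) = 1
((p2 -> p4) \/ (~(((p4 /\ p2) -> p3) /\ (p1 /\ p2)) \/ ((p2 -> p3) \/ p3))) = max(0.35, 1) = 1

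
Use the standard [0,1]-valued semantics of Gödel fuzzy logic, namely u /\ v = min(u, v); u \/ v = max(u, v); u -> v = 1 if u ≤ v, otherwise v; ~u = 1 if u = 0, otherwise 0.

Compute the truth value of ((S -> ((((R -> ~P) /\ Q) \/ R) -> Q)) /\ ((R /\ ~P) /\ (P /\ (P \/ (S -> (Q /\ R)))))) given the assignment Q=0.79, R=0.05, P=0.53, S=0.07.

0.00

~P: Gödel ¬ of 0.53 = 0 (operand ≠ 0)
(R -> ~P): 0.05 > 0, so result = 0
((R -> ~P) /\ Q) = min(0, 0.79) = 0
(((R -> ~P) /\ Q) \/ R) = max(0, 0.05) = 0.05
((((R -> ~P) /\ Q) \/ R) -> Q): 0.05 ≤ 0.79, so result = 1
(S -> ((((R -> ~P) /\ Q) \/ R) -> Q)): 0.07 ≤ 1, so result = 1
~P: Gödel ¬ of 0.53 = 0 (operand ≠ 0)
(R /\ ~P) = min(0.05, 0) = 0
(Q /\ R) = min(0.79, 0.05) = 0.05
(S -> (Q /\ R)): 0.07 > 0.05, so result = 0.05
(P \/ (S -> (Q /\ R))) = max(0.53, 0.05) = 0.53
(P /\ (P \/ (S -> (Q /\ R)))) = min(0.53, 0.53) = 0.53
((R /\ ~P) /\ (P /\ (P \/ (S -> (Q /\ R))))) = min(0, 0.53) = 0
((S -> ((((R -> ~P) /\ Q) \/ R) -> Q)) /\ ((R /\ ~P) /\ (P /\ (P \/ (S -> (Q /\ R)))))) = min(1, 0) = 0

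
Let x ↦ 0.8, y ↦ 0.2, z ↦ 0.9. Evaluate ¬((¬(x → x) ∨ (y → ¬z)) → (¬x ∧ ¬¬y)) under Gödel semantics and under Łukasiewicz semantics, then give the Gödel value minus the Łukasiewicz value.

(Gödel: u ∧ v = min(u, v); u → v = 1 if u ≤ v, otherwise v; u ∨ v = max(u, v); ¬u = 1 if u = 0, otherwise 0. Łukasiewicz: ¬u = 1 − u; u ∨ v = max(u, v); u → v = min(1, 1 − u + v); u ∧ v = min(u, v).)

Gödel evaluation:
  (x → x): 0.8 ≤ 0.8, so result = 1
  ¬(x → x): Gödel ¬ of 1 = 0 (operand ≠ 0)
  ¬z: Gödel ¬ of 0.9 = 0 (operand ≠ 0)
  (y → ¬z): 0.2 > 0, so result = 0
  (¬(x → x) ∨ (y → ¬z)) = max(0, 0) = 0
  ¬x: Gödel ¬ of 0.8 = 0 (operand ≠ 0)
  ¬y: Gödel ¬ of 0.2 = 0 (operand ≠ 0)
  ¬¬y: Gödel ¬ of 0 = 1 (operand is 0)
  (¬x ∧ ¬¬y) = min(0, 1) = 0
  ((¬(x → x) ∨ (y → ¬z)) → (¬x ∧ ¬¬y)): 0 ≤ 0, so result = 1
  ¬((¬(x → x) ∨ (y → ¬z)) → (¬x ∧ ¬¬y)): Gödel ¬ of 1 = 0 (operand ≠ 0)
  Gödel value = 0
Łukasiewicz evaluation:
  (x → x): min(1, 1 − 0.8 + 0.8) = 1
  ¬(x → x): Łukasiewicz ¬ gives 1 − 1 = 0
  ¬z: Łukasiewicz ¬ gives 1 − 0.9 = 0.1
  (y → ¬z): min(1, 1 − 0.2 + 0.1) = 0.9
  (¬(x → x) ∨ (y → ¬z)) = max(0, 0.9) = 0.9
  ¬x: Łukasiewicz ¬ gives 1 − 0.8 = 0.2
  ¬y: Łukasiewicz ¬ gives 1 − 0.2 = 0.8
  ¬¬y: Łukasiewicz ¬ gives 1 − 0.8 = 0.2
  (¬x ∧ ¬¬y) = min(0.2, 0.2) = 0.2
  ((¬(x → x) ∨ (y → ¬z)) → (¬x ∧ ¬¬y)): min(1, 1 − 0.9 + 0.2) = 0.3
  ¬((¬(x → x) ∨ (y → ¬z)) → (¬x ∧ ¬¬y)): Łukasiewicz ¬ gives 1 − 0.3 = 0.7
  Łukasiewicz value = 0.7
Difference: 0 − 0.7 = -0.70

-0.70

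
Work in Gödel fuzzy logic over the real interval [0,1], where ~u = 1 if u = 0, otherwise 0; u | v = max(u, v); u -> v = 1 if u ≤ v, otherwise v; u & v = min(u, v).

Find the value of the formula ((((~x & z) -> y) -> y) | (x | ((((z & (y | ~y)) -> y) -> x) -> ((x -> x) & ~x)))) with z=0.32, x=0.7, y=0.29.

0.70

~x: Gödel ¬ of 0.7 = 0 (operand ≠ 0)
(~x & z) = min(0, 0.32) = 0
((~x & z) -> y): 0 ≤ 0.29, so result = 1
(((~x & z) -> y) -> y): 1 > 0.29, so result = 0.29
~y: Gödel ¬ of 0.29 = 0 (operand ≠ 0)
(y | ~y) = max(0.29, 0) = 0.29
(z & (y | ~y)) = min(0.32, 0.29) = 0.29
((z & (y | ~y)) -> y): 0.29 ≤ 0.29, so result = 1
(((z & (y | ~y)) -> y) -> x): 1 > 0.7, so result = 0.7
(x -> x): 0.7 ≤ 0.7, so result = 1
~x: Gödel ¬ of 0.7 = 0 (operand ≠ 0)
((x -> x) & ~x) = min(1, 0) = 0
((((z & (y | ~y)) -> y) -> x) -> ((x -> x) & ~x)): 0.7 > 0, so result = 0
(x | ((((z & (y | ~y)) -> y) -> x) -> ((x -> x) & ~x))) = max(0.7, 0) = 0.7
((((~x & z) -> y) -> y) | (x | ((((z & (y | ~y)) -> y) -> x) -> ((x -> x) & ~x)))) = max(0.29, 0.7) = 0.7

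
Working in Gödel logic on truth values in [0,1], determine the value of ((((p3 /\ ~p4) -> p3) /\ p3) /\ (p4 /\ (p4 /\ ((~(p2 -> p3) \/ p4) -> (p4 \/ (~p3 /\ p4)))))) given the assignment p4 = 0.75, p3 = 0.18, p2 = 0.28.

0.18

~p4: Gödel ¬ of 0.75 = 0 (operand ≠ 0)
(p3 /\ ~p4) = min(0.18, 0) = 0
((p3 /\ ~p4) -> p3): 0 ≤ 0.18, so result = 1
(((p3 /\ ~p4) -> p3) /\ p3) = min(1, 0.18) = 0.18
(p2 -> p3): 0.28 > 0.18, so result = 0.18
~(p2 -> p3): Gödel ¬ of 0.18 = 0 (operand ≠ 0)
(~(p2 -> p3) \/ p4) = max(0, 0.75) = 0.75
~p3: Gödel ¬ of 0.18 = 0 (operand ≠ 0)
(~p3 /\ p4) = min(0, 0.75) = 0
(p4 \/ (~p3 /\ p4)) = max(0.75, 0) = 0.75
((~(p2 -> p3) \/ p4) -> (p4 \/ (~p3 /\ p4))): 0.75 ≤ 0.75, so result = 1
(p4 /\ ((~(p2 -> p3) \/ p4) -> (p4 \/ (~p3 /\ p4)))) = min(0.75, 1) = 0.75
(p4 /\ (p4 /\ ((~(p2 -> p3) \/ p4) -> (p4 \/ (~p3 /\ p4))))) = min(0.75, 0.75) = 0.75
((((p3 /\ ~p4) -> p3) /\ p3) /\ (p4 /\ (p4 /\ ((~(p2 -> p3) \/ p4) -> (p4 \/ (~p3 /\ p4)))))) = min(0.18, 0.75) = 0.18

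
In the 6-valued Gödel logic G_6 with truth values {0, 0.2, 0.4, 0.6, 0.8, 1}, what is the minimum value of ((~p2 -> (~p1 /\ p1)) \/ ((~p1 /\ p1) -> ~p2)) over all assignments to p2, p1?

1.00

Every assignment gives 1. For instance at p2 = 0, p1 = 0:
  ~p2: Gödel ¬ of 0 = 1 (operand is 0)
  ~p1: Gödel ¬ of 0 = 1 (operand is 0)
  (~p1 /\ p1) = min(1, 0) = 0
  (~p2 -> (~p1 /\ p1)): 1 > 0, so result = 0
  ~p1: Gödel ¬ of 0 = 1 (operand is 0)
  (~p1 /\ p1) = min(1, 0) = 0
  ~p2: Gödel ¬ of 0 = 1 (operand is 0)
  ((~p1 /\ p1) -> ~p2): 0 ≤ 1, so result = 1
  ((~p2 -> (~p1 /\ p1)) \/ ((~p1 /\ p1) -> ~p2)) = max(0, 1) = 1
All 36 assignments give value 1 — the formula is a G_6-tautology.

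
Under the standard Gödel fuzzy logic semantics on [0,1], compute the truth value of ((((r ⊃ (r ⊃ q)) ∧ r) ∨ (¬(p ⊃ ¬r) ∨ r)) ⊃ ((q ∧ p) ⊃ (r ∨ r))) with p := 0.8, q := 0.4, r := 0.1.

0.10

(r ⊃ q): 0.1 ≤ 0.4, so result = 1
(r ⊃ (r ⊃ q)): 0.1 ≤ 1, so result = 1
((r ⊃ (r ⊃ q)) ∧ r) = min(1, 0.1) = 0.1
¬r: Gödel ¬ of 0.1 = 0 (operand ≠ 0)
(p ⊃ ¬r): 0.8 > 0, so result = 0
¬(p ⊃ ¬r): Gödel ¬ of 0 = 1 (operand is 0)
(¬(p ⊃ ¬r) ∨ r) = max(1, 0.1) = 1
(((r ⊃ (r ⊃ q)) ∧ r) ∨ (¬(p ⊃ ¬r) ∨ r)) = max(0.1, 1) = 1
(q ∧ p) = min(0.4, 0.8) = 0.4
(r ∨ r) = max(0.1, 0.1) = 0.1
((q ∧ p) ⊃ (r ∨ r)): 0.4 > 0.1, so result = 0.1
((((r ⊃ (r ⊃ q)) ∧ r) ∨ (¬(p ⊃ ¬r) ∨ r)) ⊃ ((q ∧ p) ⊃ (r ∨ r))): 1 > 0.1, so result = 0.1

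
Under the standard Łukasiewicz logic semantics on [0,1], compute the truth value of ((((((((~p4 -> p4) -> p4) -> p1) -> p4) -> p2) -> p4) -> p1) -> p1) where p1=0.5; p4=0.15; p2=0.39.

~p4: Łukasiewicz ¬ gives 1 − 0.15 = 0.85
(~p4 -> p4): min(1, 1 − 0.85 + 0.15) = 0.3
((~p4 -> p4) -> p4): min(1, 1 − 0.3 + 0.15) = 0.85
(((~p4 -> p4) -> p4) -> p1): min(1, 1 − 0.85 + 0.5) = 0.65
((((~p4 -> p4) -> p4) -> p1) -> p4): min(1, 1 − 0.65 + 0.15) = 0.5
(((((~p4 -> p4) -> p4) -> p1) -> p4) -> p2): min(1, 1 − 0.5 + 0.39) = 0.89
((((((~p4 -> p4) -> p4) -> p1) -> p4) -> p2) -> p4): min(1, 1 − 0.89 + 0.15) = 0.26
(((((((~p4 -> p4) -> p4) -> p1) -> p4) -> p2) -> p4) -> p1): min(1, 1 − 0.26 + 0.5) = 1
((((((((~p4 -> p4) -> p4) -> p1) -> p4) -> p2) -> p4) -> p1) -> p1): min(1, 1 − 1 + 0.5) = 0.5

0.50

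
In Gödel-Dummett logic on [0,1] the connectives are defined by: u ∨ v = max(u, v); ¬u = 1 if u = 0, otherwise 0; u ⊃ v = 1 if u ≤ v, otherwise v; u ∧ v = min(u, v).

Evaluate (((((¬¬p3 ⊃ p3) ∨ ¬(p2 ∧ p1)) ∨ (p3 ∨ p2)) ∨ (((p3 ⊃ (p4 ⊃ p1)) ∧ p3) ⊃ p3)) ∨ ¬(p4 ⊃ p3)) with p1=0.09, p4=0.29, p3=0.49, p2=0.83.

¬p3: Gödel ¬ of 0.49 = 0 (operand ≠ 0)
¬¬p3: Gödel ¬ of 0 = 1 (operand is 0)
(¬¬p3 ⊃ p3): 1 > 0.49, so result = 0.49
(p2 ∧ p1) = min(0.83, 0.09) = 0.09
¬(p2 ∧ p1): Gödel ¬ of 0.09 = 0 (operand ≠ 0)
((¬¬p3 ⊃ p3) ∨ ¬(p2 ∧ p1)) = max(0.49, 0) = 0.49
(p3 ∨ p2) = max(0.49, 0.83) = 0.83
(((¬¬p3 ⊃ p3) ∨ ¬(p2 ∧ p1)) ∨ (p3 ∨ p2)) = max(0.49, 0.83) = 0.83
(p4 ⊃ p1): 0.29 > 0.09, so result = 0.09
(p3 ⊃ (p4 ⊃ p1)): 0.49 > 0.09, so result = 0.09
((p3 ⊃ (p4 ⊃ p1)) ∧ p3) = min(0.09, 0.49) = 0.09
(((p3 ⊃ (p4 ⊃ p1)) ∧ p3) ⊃ p3): 0.09 ≤ 0.49, so result = 1
((((¬¬p3 ⊃ p3) ∨ ¬(p2 ∧ p1)) ∨ (p3 ∨ p2)) ∨ (((p3 ⊃ (p4 ⊃ p1)) ∧ p3) ⊃ p3)) = max(0.83, 1) = 1
(p4 ⊃ p3): 0.29 ≤ 0.49, so result = 1
¬(p4 ⊃ p3): Gödel ¬ of 1 = 0 (operand ≠ 0)
(((((¬¬p3 ⊃ p3) ∨ ¬(p2 ∧ p1)) ∨ (p3 ∨ p2)) ∨ (((p3 ⊃ (p4 ⊃ p1)) ∧ p3) ⊃ p3)) ∨ ¬(p4 ⊃ p3)) = max(1, 0) = 1

1.00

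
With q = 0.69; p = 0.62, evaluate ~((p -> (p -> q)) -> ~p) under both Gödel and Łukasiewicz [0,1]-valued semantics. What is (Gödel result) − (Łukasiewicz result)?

Gödel evaluation:
  (p -> q): 0.62 ≤ 0.69, so result = 1
  (p -> (p -> q)): 0.62 ≤ 1, so result = 1
  ~p: Gödel ¬ of 0.62 = 0 (operand ≠ 0)
  ((p -> (p -> q)) -> ~p): 1 > 0, so result = 0
  ~((p -> (p -> q)) -> ~p): Gödel ¬ of 0 = 1 (operand is 0)
  Gödel value = 1
Łukasiewicz evaluation:
  (p -> q): min(1, 1 − 0.62 + 0.69) = 1
  (p -> (p -> q)): min(1, 1 − 0.62 + 1) = 1
  ~p: Łukasiewicz ¬ gives 1 − 0.62 = 0.38
  ((p -> (p -> q)) -> ~p): min(1, 1 − 1 + 0.38) = 0.38
  ~((p -> (p -> q)) -> ~p): Łukasiewicz ¬ gives 1 − 0.38 = 0.62
  Łukasiewicz value = 0.62
Difference: 1 − 0.62 = 0.38

0.38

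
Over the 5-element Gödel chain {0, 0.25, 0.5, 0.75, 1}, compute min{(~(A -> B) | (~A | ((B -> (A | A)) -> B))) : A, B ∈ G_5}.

0.25

The minimum is attained at A = 0.25, B = 0.25:
  (A -> B): 0.25 ≤ 0.25, so result = 1
  ~(A -> B): Gödel ¬ of 1 = 0 (operand ≠ 0)
  ~A: Gödel ¬ of 0.25 = 0 (operand ≠ 0)
  (A | A) = max(0.25, 0.25) = 0.25
  (B -> (A | A)): 0.25 ≤ 0.25, so result = 1
  ((B -> (A | A)) -> B): 1 > 0.25, so result = 0.25
  (~A | ((B -> (A | A)) -> B)) = max(0, 0.25) = 0.25
  (~(A -> B) | (~A | ((B -> (A | A)) -> B))) = max(0, 0.25) = 0.25
Checking all 25 assignments confirms none give a value below 0.25.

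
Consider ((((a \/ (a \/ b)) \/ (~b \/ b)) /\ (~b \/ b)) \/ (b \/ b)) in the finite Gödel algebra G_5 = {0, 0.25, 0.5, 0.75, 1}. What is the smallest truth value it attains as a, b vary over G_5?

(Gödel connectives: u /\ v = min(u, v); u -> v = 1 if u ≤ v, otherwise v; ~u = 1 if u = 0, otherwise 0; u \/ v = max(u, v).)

The minimum is attained at a = 0, b = 0.25:
  (a \/ b) = max(0, 0.25) = 0.25
  (a \/ (a \/ b)) = max(0, 0.25) = 0.25
  ~b: Gödel ¬ of 0.25 = 0 (operand ≠ 0)
  (~b \/ b) = max(0, 0.25) = 0.25
  ((a \/ (a \/ b)) \/ (~b \/ b)) = max(0.25, 0.25) = 0.25
  ~b: Gödel ¬ of 0.25 = 0 (operand ≠ 0)
  (~b \/ b) = max(0, 0.25) = 0.25
  (((a \/ (a \/ b)) \/ (~b \/ b)) /\ (~b \/ b)) = min(0.25, 0.25) = 0.25
  (b \/ b) = max(0.25, 0.25) = 0.25
  ((((a \/ (a \/ b)) \/ (~b \/ b)) /\ (~b \/ b)) \/ (b \/ b)) = max(0.25, 0.25) = 0.25
Checking all 25 assignments confirms none give a value below 0.25.

0.25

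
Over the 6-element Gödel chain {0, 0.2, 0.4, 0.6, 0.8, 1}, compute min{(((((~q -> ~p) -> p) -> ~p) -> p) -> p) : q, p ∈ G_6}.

The minimum is attained at q = 0, p = 0.2:
  ~q: Gödel ¬ of 0 = 1 (operand is 0)
  ~p: Gödel ¬ of 0.2 = 0 (operand ≠ 0)
  (~q -> ~p): 1 > 0, so result = 0
  ((~q -> ~p) -> p): 0 ≤ 0.2, so result = 1
  ~p: Gödel ¬ of 0.2 = 0 (operand ≠ 0)
  (((~q -> ~p) -> p) -> ~p): 1 > 0, so result = 0
  ((((~q -> ~p) -> p) -> ~p) -> p): 0 ≤ 0.2, so result = 1
  (((((~q -> ~p) -> p) -> ~p) -> p) -> p): 1 > 0.2, so result = 0.2
Checking all 36 assignments confirms none give a value below 0.20.

0.20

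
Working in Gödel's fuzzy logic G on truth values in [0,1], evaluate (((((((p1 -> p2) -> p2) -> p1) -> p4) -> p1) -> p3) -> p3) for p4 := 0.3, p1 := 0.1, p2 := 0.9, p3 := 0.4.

0.40

(p1 -> p2): 0.1 ≤ 0.9, so result = 1
((p1 -> p2) -> p2): 1 > 0.9, so result = 0.9
(((p1 -> p2) -> p2) -> p1): 0.9 > 0.1, so result = 0.1
((((p1 -> p2) -> p2) -> p1) -> p4): 0.1 ≤ 0.3, so result = 1
(((((p1 -> p2) -> p2) -> p1) -> p4) -> p1): 1 > 0.1, so result = 0.1
((((((p1 -> p2) -> p2) -> p1) -> p4) -> p1) -> p3): 0.1 ≤ 0.4, so result = 1
(((((((p1 -> p2) -> p2) -> p1) -> p4) -> p1) -> p3) -> p3): 1 > 0.4, so result = 0.4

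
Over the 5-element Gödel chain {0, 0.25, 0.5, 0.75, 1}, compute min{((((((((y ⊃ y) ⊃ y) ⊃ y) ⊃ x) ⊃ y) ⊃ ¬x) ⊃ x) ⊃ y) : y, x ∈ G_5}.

0.00

The minimum is attained at y = 0, x = 0.25:
  (y ⊃ y): 0 ≤ 0, so result = 1
  ((y ⊃ y) ⊃ y): 1 > 0, so result = 0
  (((y ⊃ y) ⊃ y) ⊃ y): 0 ≤ 0, so result = 1
  ((((y ⊃ y) ⊃ y) ⊃ y) ⊃ x): 1 > 0.25, so result = 0.25
  (((((y ⊃ y) ⊃ y) ⊃ y) ⊃ x) ⊃ y): 0.25 > 0, so result = 0
  ¬x: Gödel ¬ of 0.25 = 0 (operand ≠ 0)
  ((((((y ⊃ y) ⊃ y) ⊃ y) ⊃ x) ⊃ y) ⊃ ¬x): 0 ≤ 0, so result = 1
  (((((((y ⊃ y) ⊃ y) ⊃ y) ⊃ x) ⊃ y) ⊃ ¬x) ⊃ x): 1 > 0.25, so result = 0.25
  ((((((((y ⊃ y) ⊃ y) ⊃ y) ⊃ x) ⊃ y) ⊃ ¬x) ⊃ x) ⊃ y): 0.25 > 0, so result = 0
Checking all 25 assignments confirms none give a value below 0.00.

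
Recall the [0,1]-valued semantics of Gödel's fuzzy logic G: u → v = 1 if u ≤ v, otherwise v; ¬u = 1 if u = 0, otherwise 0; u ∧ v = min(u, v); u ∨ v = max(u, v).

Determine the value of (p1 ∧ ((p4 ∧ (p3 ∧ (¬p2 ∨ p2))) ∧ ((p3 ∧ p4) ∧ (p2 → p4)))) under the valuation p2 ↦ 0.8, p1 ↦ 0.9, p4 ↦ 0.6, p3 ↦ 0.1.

¬p2: Gödel ¬ of 0.8 = 0 (operand ≠ 0)
(¬p2 ∨ p2) = max(0, 0.8) = 0.8
(p3 ∧ (¬p2 ∨ p2)) = min(0.1, 0.8) = 0.1
(p4 ∧ (p3 ∧ (¬p2 ∨ p2))) = min(0.6, 0.1) = 0.1
(p3 ∧ p4) = min(0.1, 0.6) = 0.1
(p2 → p4): 0.8 > 0.6, so result = 0.6
((p3 ∧ p4) ∧ (p2 → p4)) = min(0.1, 0.6) = 0.1
((p4 ∧ (p3 ∧ (¬p2 ∨ p2))) ∧ ((p3 ∧ p4) ∧ (p2 → p4))) = min(0.1, 0.1) = 0.1
(p1 ∧ ((p4 ∧ (p3 ∧ (¬p2 ∨ p2))) ∧ ((p3 ∧ p4) ∧ (p2 → p4)))) = min(0.9, 0.1) = 0.1

0.10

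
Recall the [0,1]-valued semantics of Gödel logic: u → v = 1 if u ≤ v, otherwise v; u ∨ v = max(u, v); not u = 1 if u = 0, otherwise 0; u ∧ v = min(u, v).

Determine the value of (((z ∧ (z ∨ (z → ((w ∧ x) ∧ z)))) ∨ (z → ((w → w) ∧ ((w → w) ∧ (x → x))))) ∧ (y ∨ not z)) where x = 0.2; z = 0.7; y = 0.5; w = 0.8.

(w ∧ x) = min(0.8, 0.2) = 0.2
((w ∧ x) ∧ z) = min(0.2, 0.7) = 0.2
(z → ((w ∧ x) ∧ z)): 0.7 > 0.2, so result = 0.2
(z ∨ (z → ((w ∧ x) ∧ z))) = max(0.7, 0.2) = 0.7
(z ∧ (z ∨ (z → ((w ∧ x) ∧ z)))) = min(0.7, 0.7) = 0.7
(w → w): 0.8 ≤ 0.8, so result = 1
(w → w): 0.8 ≤ 0.8, so result = 1
(x → x): 0.2 ≤ 0.2, so result = 1
((w → w) ∧ (x → x)) = min(1, 1) = 1
((w → w) ∧ ((w → w) ∧ (x → x))) = min(1, 1) = 1
(z → ((w → w) ∧ ((w → w) ∧ (x → x)))): 0.7 ≤ 1, so result = 1
((z ∧ (z ∨ (z → ((w ∧ x) ∧ z)))) ∨ (z → ((w → w) ∧ ((w → w) ∧ (x → x))))) = max(0.7, 1) = 1
not z: Gödel ¬ of 0.7 = 0 (operand ≠ 0)
(y ∨ not z) = max(0.5, 0) = 0.5
(((z ∧ (z ∨ (z → ((w ∧ x) ∧ z)))) ∨ (z → ((w → w) ∧ ((w → w) ∧ (x → x))))) ∧ (y ∨ not z)) = min(1, 0.5) = 0.5

0.50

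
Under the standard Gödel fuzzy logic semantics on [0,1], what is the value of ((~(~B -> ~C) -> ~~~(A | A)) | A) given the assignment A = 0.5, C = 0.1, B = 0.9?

~B: Gödel ¬ of 0.9 = 0 (operand ≠ 0)
~C: Gödel ¬ of 0.1 = 0 (operand ≠ 0)
(~B -> ~C): 0 ≤ 0, so result = 1
~(~B -> ~C): Gödel ¬ of 1 = 0 (operand ≠ 0)
(A | A) = max(0.5, 0.5) = 0.5
~(A | A): Gödel ¬ of 0.5 = 0 (operand ≠ 0)
~~(A | A): Gödel ¬ of 0 = 1 (operand is 0)
~~~(A | A): Gödel ¬ of 1 = 0 (operand ≠ 0)
(~(~B -> ~C) -> ~~~(A | A)): 0 ≤ 0, so result = 1
((~(~B -> ~C) -> ~~~(A | A)) | A) = max(1, 0.5) = 1

1.00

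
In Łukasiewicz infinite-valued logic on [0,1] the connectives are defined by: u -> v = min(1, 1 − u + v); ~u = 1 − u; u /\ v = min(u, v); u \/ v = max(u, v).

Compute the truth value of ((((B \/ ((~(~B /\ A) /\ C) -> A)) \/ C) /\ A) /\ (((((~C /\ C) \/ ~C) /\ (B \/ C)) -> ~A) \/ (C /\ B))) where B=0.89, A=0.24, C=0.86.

0.24

~B: Łukasiewicz ¬ gives 1 − 0.89 = 0.11
(~B /\ A) = min(0.11, 0.24) = 0.11
~(~B /\ A): Łukasiewicz ¬ gives 1 − 0.11 = 0.89
(~(~B /\ A) /\ C) = min(0.89, 0.86) = 0.86
((~(~B /\ A) /\ C) -> A): min(1, 1 − 0.86 + 0.24) = 0.38
(B \/ ((~(~B /\ A) /\ C) -> A)) = max(0.89, 0.38) = 0.89
((B \/ ((~(~B /\ A) /\ C) -> A)) \/ C) = max(0.89, 0.86) = 0.89
(((B \/ ((~(~B /\ A) /\ C) -> A)) \/ C) /\ A) = min(0.89, 0.24) = 0.24
~C: Łukasiewicz ¬ gives 1 − 0.86 = 0.14
(~C /\ C) = min(0.14, 0.86) = 0.14
~C: Łukasiewicz ¬ gives 1 − 0.86 = 0.14
((~C /\ C) \/ ~C) = max(0.14, 0.14) = 0.14
(B \/ C) = max(0.89, 0.86) = 0.89
(((~C /\ C) \/ ~C) /\ (B \/ C)) = min(0.14, 0.89) = 0.14
~A: Łukasiewicz ¬ gives 1 − 0.24 = 0.76
((((~C /\ C) \/ ~C) /\ (B \/ C)) -> ~A): min(1, 1 − 0.14 + 0.76) = 1
(C /\ B) = min(0.86, 0.89) = 0.86
(((((~C /\ C) \/ ~C) /\ (B \/ C)) -> ~A) \/ (C /\ B)) = max(1, 0.86) = 1
((((B \/ ((~(~B /\ A) /\ C) -> A)) \/ C) /\ A) /\ (((((~C /\ C) \/ ~C) /\ (B \/ C)) -> ~A) \/ (C /\ B))) = min(0.24, 1) = 0.24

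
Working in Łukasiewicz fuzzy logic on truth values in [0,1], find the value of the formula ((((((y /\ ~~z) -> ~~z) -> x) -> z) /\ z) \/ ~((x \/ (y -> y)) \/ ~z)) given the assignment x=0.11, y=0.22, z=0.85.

0.85

~z: Łukasiewicz ¬ gives 1 − 0.85 = 0.15
~~z: Łukasiewicz ¬ gives 1 − 0.15 = 0.85
(y /\ ~~z) = min(0.22, 0.85) = 0.22
~z: Łukasiewicz ¬ gives 1 − 0.85 = 0.15
~~z: Łukasiewicz ¬ gives 1 − 0.15 = 0.85
((y /\ ~~z) -> ~~z): min(1, 1 − 0.22 + 0.85) = 1
(((y /\ ~~z) -> ~~z) -> x): min(1, 1 − 1 + 0.11) = 0.11
((((y /\ ~~z) -> ~~z) -> x) -> z): min(1, 1 − 0.11 + 0.85) = 1
(((((y /\ ~~z) -> ~~z) -> x) -> z) /\ z) = min(1, 0.85) = 0.85
(y -> y): min(1, 1 − 0.22 + 0.22) = 1
(x \/ (y -> y)) = max(0.11, 1) = 1
~z: Łukasiewicz ¬ gives 1 − 0.85 = 0.15
((x \/ (y -> y)) \/ ~z) = max(1, 0.15) = 1
~((x \/ (y -> y)) \/ ~z): Łukasiewicz ¬ gives 1 − 1 = 0
((((((y /\ ~~z) -> ~~z) -> x) -> z) /\ z) \/ ~((x \/ (y -> y)) \/ ~z)) = max(0.85, 0) = 0.85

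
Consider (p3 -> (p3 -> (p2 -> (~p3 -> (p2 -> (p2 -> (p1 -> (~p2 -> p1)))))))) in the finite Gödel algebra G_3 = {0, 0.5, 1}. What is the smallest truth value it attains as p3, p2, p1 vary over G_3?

Every assignment gives 1. For instance at p3 = 0, p2 = 0, p1 = 0:
  ~p3: Gödel ¬ of 0 = 1 (operand is 0)
  ~p2: Gödel ¬ of 0 = 1 (operand is 0)
  (~p2 -> p1): 1 > 0, so result = 0
  (p1 -> (~p2 -> p1)): 0 ≤ 0, so result = 1
  (p2 -> (p1 -> (~p2 -> p1))): 0 ≤ 1, so result = 1
  (p2 -> (p2 -> (p1 -> (~p2 -> p1)))): 0 ≤ 1, so result = 1
  (~p3 -> (p2 -> (p2 -> (p1 -> (~p2 -> p1))))): 1 ≤ 1, so result = 1
  (p2 -> (~p3 -> (p2 -> (p2 -> (p1 -> (~p2 -> p1)))))): 0 ≤ 1, so result = 1
  (p3 -> (p2 -> (~p3 -> (p2 -> (p2 -> (p1 -> (~p2 -> p1))))))): 0 ≤ 1, so result = 1
  (p3 -> (p3 -> (p2 -> (~p3 -> (p2 -> (p2 -> (p1 -> (~p2 -> p1)))))))): 0 ≤ 1, so result = 1
All 27 assignments give value 1 — the formula is a G_3-tautology.

1.00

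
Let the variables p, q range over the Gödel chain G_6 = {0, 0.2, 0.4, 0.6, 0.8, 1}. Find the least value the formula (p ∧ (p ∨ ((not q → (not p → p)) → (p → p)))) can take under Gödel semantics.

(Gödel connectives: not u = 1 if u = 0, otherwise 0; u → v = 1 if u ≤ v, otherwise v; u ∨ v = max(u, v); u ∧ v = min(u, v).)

The minimum is attained at p = 0, q = 0:
  not q: Gödel ¬ of 0 = 1 (operand is 0)
  not p: Gödel ¬ of 0 = 1 (operand is 0)
  (not p → p): 1 > 0, so result = 0
  (not q → (not p → p)): 1 > 0, so result = 0
  (p → p): 0 ≤ 0, so result = 1
  ((not q → (not p → p)) → (p → p)): 0 ≤ 1, so result = 1
  (p ∨ ((not q → (not p → p)) → (p → p))) = max(0, 1) = 1
  (p ∧ (p ∨ ((not q → (not p → p)) → (p → p)))) = min(0, 1) = 0
Checking all 36 assignments confirms none give a value below 0.00.

0.00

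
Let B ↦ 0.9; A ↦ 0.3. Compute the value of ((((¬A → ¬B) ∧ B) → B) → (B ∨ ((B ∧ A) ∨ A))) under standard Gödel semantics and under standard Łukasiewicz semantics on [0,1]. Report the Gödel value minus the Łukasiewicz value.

Gödel evaluation:
  ¬A: Gödel ¬ of 0.3 = 0 (operand ≠ 0)
  ¬B: Gödel ¬ of 0.9 = 0 (operand ≠ 0)
  (¬A → ¬B): 0 ≤ 0, so result = 1
  ((¬A → ¬B) ∧ B) = min(1, 0.9) = 0.9
  (((¬A → ¬B) ∧ B) → B): 0.9 ≤ 0.9, so result = 1
  (B ∧ A) = min(0.9, 0.3) = 0.3
  ((B ∧ A) ∨ A) = max(0.3, 0.3) = 0.3
  (B ∨ ((B ∧ A) ∨ A)) = max(0.9, 0.3) = 0.9
  ((((¬A → ¬B) ∧ B) → B) → (B ∨ ((B ∧ A) ∨ A))): 1 > 0.9, so result = 0.9
  Gödel value = 0.9
Łukasiewicz evaluation:
  ¬A: Łukasiewicz ¬ gives 1 − 0.3 = 0.7
  ¬B: Łukasiewicz ¬ gives 1 − 0.9 = 0.1
  (¬A → ¬B): min(1, 1 − 0.7 + 0.1) = 0.4
  ((¬A → ¬B) ∧ B) = min(0.4, 0.9) = 0.4
  (((¬A → ¬B) ∧ B) → B): min(1, 1 − 0.4 + 0.9) = 1
  (B ∧ A) = min(0.9, 0.3) = 0.3
  ((B ∧ A) ∨ A) = max(0.3, 0.3) = 0.3
  (B ∨ ((B ∧ A) ∨ A)) = max(0.9, 0.3) = 0.9
  ((((¬A → ¬B) ∧ B) → B) → (B ∨ ((B ∧ A) ∨ A))): min(1, 1 − 1 + 0.9) = 0.9
  Łukasiewicz value = 0.9
Difference: 0.9 − 0.9 = 0.00

0.00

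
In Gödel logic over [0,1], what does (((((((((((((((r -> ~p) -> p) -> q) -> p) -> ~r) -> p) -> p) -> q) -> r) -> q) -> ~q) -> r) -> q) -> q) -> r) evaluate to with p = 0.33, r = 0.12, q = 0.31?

0.12

~p: Gödel ¬ of 0.33 = 0 (operand ≠ 0)
(r -> ~p): 0.12 > 0, so result = 0
((r -> ~p) -> p): 0 ≤ 0.33, so result = 1
(((r -> ~p) -> p) -> q): 1 > 0.31, so result = 0.31
((((r -> ~p) -> p) -> q) -> p): 0.31 ≤ 0.33, so result = 1
~r: Gödel ¬ of 0.12 = 0 (operand ≠ 0)
(((((r -> ~p) -> p) -> q) -> p) -> ~r): 1 > 0, so result = 0
((((((r -> ~p) -> p) -> q) -> p) -> ~r) -> p): 0 ≤ 0.33, so result = 1
(((((((r -> ~p) -> p) -> q) -> p) -> ~r) -> p) -> p): 1 > 0.33, so result = 0.33
((((((((r -> ~p) -> p) -> q) -> p) -> ~r) -> p) -> p) -> q): 0.33 > 0.31, so result = 0.31
(((((((((r -> ~p) -> p) -> q) -> p) -> ~r) -> p) -> p) -> q) -> r): 0.31 > 0.12, so result = 0.12
((((((((((r -> ~p) -> p) -> q) -> p) -> ~r) -> p) -> p) -> q) -> r) -> q): 0.12 ≤ 0.31, so result = 1
~q: Gödel ¬ of 0.31 = 0 (operand ≠ 0)
(((((((((((r -> ~p) -> p) -> q) -> p) -> ~r) -> p) -> p) -> q) -> r) -> q) -> ~q): 1 > 0, so result = 0
((((((((((((r -> ~p) -> p) -> q) -> p) -> ~r) -> p) -> p) -> q) -> r) -> q) -> ~q) -> r): 0 ≤ 0.12, so result = 1
(((((((((((((r -> ~p) -> p) -> q) -> p) -> ~r) -> p) -> p) -> q) -> r) -> q) -> ~q) -> r) -> q): 1 > 0.31, so result = 0.31
((((((((((((((r -> ~p) -> p) -> q) -> p) -> ~r) -> p) -> p) -> q) -> r) -> q) -> ~q) -> r) -> q) -> q): 0.31 ≤ 0.31, so result = 1
(((((((((((((((r -> ~p) -> p) -> q) -> p) -> ~r) -> p) -> p) -> q) -> r) -> q) -> ~q) -> r) -> q) -> q) -> r): 1 > 0.12, so result = 0.12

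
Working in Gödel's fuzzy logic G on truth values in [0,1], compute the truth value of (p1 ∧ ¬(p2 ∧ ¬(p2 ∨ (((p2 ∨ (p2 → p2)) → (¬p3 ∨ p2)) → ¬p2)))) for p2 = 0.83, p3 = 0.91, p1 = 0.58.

(p2 → p2): 0.83 ≤ 0.83, so result = 1
(p2 ∨ (p2 → p2)) = max(0.83, 1) = 1
¬p3: Gödel ¬ of 0.91 = 0 (operand ≠ 0)
(¬p3 ∨ p2) = max(0, 0.83) = 0.83
((p2 ∨ (p2 → p2)) → (¬p3 ∨ p2)): 1 > 0.83, so result = 0.83
¬p2: Gödel ¬ of 0.83 = 0 (operand ≠ 0)
(((p2 ∨ (p2 → p2)) → (¬p3 ∨ p2)) → ¬p2): 0.83 > 0, so result = 0
(p2 ∨ (((p2 ∨ (p2 → p2)) → (¬p3 ∨ p2)) → ¬p2)) = max(0.83, 0) = 0.83
¬(p2 ∨ (((p2 ∨ (p2 → p2)) → (¬p3 ∨ p2)) → ¬p2)): Gödel ¬ of 0.83 = 0 (operand ≠ 0)
(p2 ∧ ¬(p2 ∨ (((p2 ∨ (p2 → p2)) → (¬p3 ∨ p2)) → ¬p2))) = min(0.83, 0) = 0
¬(p2 ∧ ¬(p2 ∨ (((p2 ∨ (p2 → p2)) → (¬p3 ∨ p2)) → ¬p2))): Gödel ¬ of 0 = 1 (operand is 0)
(p1 ∧ ¬(p2 ∧ ¬(p2 ∨ (((p2 ∨ (p2 → p2)) → (¬p3 ∨ p2)) → ¬p2)))) = min(0.58, 1) = 0.58

0.58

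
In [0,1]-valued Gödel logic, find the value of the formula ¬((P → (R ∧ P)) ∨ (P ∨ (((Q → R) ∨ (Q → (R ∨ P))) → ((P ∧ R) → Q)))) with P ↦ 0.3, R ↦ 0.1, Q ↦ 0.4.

0.00

(R ∧ P) = min(0.1, 0.3) = 0.1
(P → (R ∧ P)): 0.3 > 0.1, so result = 0.1
(Q → R): 0.4 > 0.1, so result = 0.1
(R ∨ P) = max(0.1, 0.3) = 0.3
(Q → (R ∨ P)): 0.4 > 0.3, so result = 0.3
((Q → R) ∨ (Q → (R ∨ P))) = max(0.1, 0.3) = 0.3
(P ∧ R) = min(0.3, 0.1) = 0.1
((P ∧ R) → Q): 0.1 ≤ 0.4, so result = 1
(((Q → R) ∨ (Q → (R ∨ P))) → ((P ∧ R) → Q)): 0.3 ≤ 1, so result = 1
(P ∨ (((Q → R) ∨ (Q → (R ∨ P))) → ((P ∧ R) → Q))) = max(0.3, 1) = 1
((P → (R ∧ P)) ∨ (P ∨ (((Q → R) ∨ (Q → (R ∨ P))) → ((P ∧ R) → Q)))) = max(0.1, 1) = 1
¬((P → (R ∧ P)) ∨ (P ∨ (((Q → R) ∨ (Q → (R ∨ P))) → ((P ∧ R) → Q)))): Gödel ¬ of 1 = 0 (operand ≠ 0)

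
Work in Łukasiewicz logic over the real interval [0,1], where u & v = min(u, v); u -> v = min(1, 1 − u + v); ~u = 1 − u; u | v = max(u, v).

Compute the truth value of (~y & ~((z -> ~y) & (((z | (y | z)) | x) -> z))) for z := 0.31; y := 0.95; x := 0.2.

0.05

~y: Łukasiewicz ¬ gives 1 − 0.95 = 0.05
~y: Łukasiewicz ¬ gives 1 − 0.95 = 0.05
(z -> ~y): min(1, 1 − 0.31 + 0.05) = 0.74
(y | z) = max(0.95, 0.31) = 0.95
(z | (y | z)) = max(0.31, 0.95) = 0.95
((z | (y | z)) | x) = max(0.95, 0.2) = 0.95
(((z | (y | z)) | x) -> z): min(1, 1 − 0.95 + 0.31) = 0.36
((z -> ~y) & (((z | (y | z)) | x) -> z)) = min(0.74, 0.36) = 0.36
~((z -> ~y) & (((z | (y | z)) | x) -> z)): Łukasiewicz ¬ gives 1 − 0.36 = 0.64
(~y & ~((z -> ~y) & (((z | (y | z)) | x) -> z))) = min(0.05, 0.64) = 0.05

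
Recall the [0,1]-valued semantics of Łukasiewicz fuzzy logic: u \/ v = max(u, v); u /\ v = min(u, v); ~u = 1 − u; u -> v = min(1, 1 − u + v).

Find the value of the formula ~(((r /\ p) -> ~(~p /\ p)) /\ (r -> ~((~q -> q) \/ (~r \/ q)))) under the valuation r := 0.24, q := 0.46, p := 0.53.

(r /\ p) = min(0.24, 0.53) = 0.24
~p: Łukasiewicz ¬ gives 1 − 0.53 = 0.47
(~p /\ p) = min(0.47, 0.53) = 0.47
~(~p /\ p): Łukasiewicz ¬ gives 1 − 0.47 = 0.53
((r /\ p) -> ~(~p /\ p)): min(1, 1 − 0.24 + 0.53) = 1
~q: Łukasiewicz ¬ gives 1 − 0.46 = 0.54
(~q -> q): min(1, 1 − 0.54 + 0.46) = 0.92
~r: Łukasiewicz ¬ gives 1 − 0.24 = 0.76
(~r \/ q) = max(0.76, 0.46) = 0.76
((~q -> q) \/ (~r \/ q)) = max(0.92, 0.76) = 0.92
~((~q -> q) \/ (~r \/ q)): Łukasiewicz ¬ gives 1 − 0.92 = 0.08
(r -> ~((~q -> q) \/ (~r \/ q))): min(1, 1 − 0.24 + 0.08) = 0.84
(((r /\ p) -> ~(~p /\ p)) /\ (r -> ~((~q -> q) \/ (~r \/ q)))) = min(1, 0.84) = 0.84
~(((r /\ p) -> ~(~p /\ p)) /\ (r -> ~((~q -> q) \/ (~r \/ q)))): Łukasiewicz ¬ gives 1 − 0.84 = 0.16

0.16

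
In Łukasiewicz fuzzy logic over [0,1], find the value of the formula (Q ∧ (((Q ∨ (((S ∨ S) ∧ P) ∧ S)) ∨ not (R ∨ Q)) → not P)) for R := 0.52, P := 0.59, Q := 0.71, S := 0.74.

0.70

(S ∨ S) = max(0.74, 0.74) = 0.74
((S ∨ S) ∧ P) = min(0.74, 0.59) = 0.59
(((S ∨ S) ∧ P) ∧ S) = min(0.59, 0.74) = 0.59
(Q ∨ (((S ∨ S) ∧ P) ∧ S)) = max(0.71, 0.59) = 0.71
(R ∨ Q) = max(0.52, 0.71) = 0.71
not (R ∨ Q): Łukasiewicz ¬ gives 1 − 0.71 = 0.29
((Q ∨ (((S ∨ S) ∧ P) ∧ S)) ∨ not (R ∨ Q)) = max(0.71, 0.29) = 0.71
not P: Łukasiewicz ¬ gives 1 − 0.59 = 0.41
(((Q ∨ (((S ∨ S) ∧ P) ∧ S)) ∨ not (R ∨ Q)) → not P): min(1, 1 − 0.71 + 0.41) = 0.7
(Q ∧ (((Q ∨ (((S ∨ S) ∧ P) ∧ S)) ∨ not (R ∨ Q)) → not P)) = min(0.71, 0.7) = 0.7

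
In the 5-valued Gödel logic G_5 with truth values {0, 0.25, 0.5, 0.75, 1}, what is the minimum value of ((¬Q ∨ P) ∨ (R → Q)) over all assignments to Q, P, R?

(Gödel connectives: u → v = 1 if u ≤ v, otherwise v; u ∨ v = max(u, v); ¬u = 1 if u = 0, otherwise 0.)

The minimum is attained at Q = 0.25, P = 0, R = 0.5:
  ¬Q: Gödel ¬ of 0.25 = 0 (operand ≠ 0)
  (¬Q ∨ P) = max(0, 0) = 0
  (R → Q): 0.5 > 0.25, so result = 0.25
  ((¬Q ∨ P) ∨ (R → Q)) = max(0, 0.25) = 0.25
Checking all 125 assignments confirms none give a value below 0.25.

0.25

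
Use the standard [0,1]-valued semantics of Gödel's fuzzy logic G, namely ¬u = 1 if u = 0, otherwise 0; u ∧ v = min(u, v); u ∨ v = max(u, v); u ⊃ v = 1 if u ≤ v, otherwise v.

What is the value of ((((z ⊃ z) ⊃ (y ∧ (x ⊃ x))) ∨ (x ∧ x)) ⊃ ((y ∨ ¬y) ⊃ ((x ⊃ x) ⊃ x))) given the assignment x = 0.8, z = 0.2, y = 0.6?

(z ⊃ z): 0.2 ≤ 0.2, so result = 1
(x ⊃ x): 0.8 ≤ 0.8, so result = 1
(y ∧ (x ⊃ x)) = min(0.6, 1) = 0.6
((z ⊃ z) ⊃ (y ∧ (x ⊃ x))): 1 > 0.6, so result = 0.6
(x ∧ x) = min(0.8, 0.8) = 0.8
(((z ⊃ z) ⊃ (y ∧ (x ⊃ x))) ∨ (x ∧ x)) = max(0.6, 0.8) = 0.8
¬y: Gödel ¬ of 0.6 = 0 (operand ≠ 0)
(y ∨ ¬y) = max(0.6, 0) = 0.6
(x ⊃ x): 0.8 ≤ 0.8, so result = 1
((x ⊃ x) ⊃ x): 1 > 0.8, so result = 0.8
((y ∨ ¬y) ⊃ ((x ⊃ x) ⊃ x)): 0.6 ≤ 0.8, so result = 1
((((z ⊃ z) ⊃ (y ∧ (x ⊃ x))) ∨ (x ∧ x)) ⊃ ((y ∨ ¬y) ⊃ ((x ⊃ x) ⊃ x))): 0.8 ≤ 1, so result = 1

1.00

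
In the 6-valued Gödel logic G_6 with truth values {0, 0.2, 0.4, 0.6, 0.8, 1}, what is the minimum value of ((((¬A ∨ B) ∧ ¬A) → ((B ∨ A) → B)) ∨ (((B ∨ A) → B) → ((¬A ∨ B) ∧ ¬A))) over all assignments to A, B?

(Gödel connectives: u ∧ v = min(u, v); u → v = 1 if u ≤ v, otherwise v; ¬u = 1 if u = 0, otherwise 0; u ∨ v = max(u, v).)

Every assignment gives 1. For instance at A = 0, B = 0:
  ¬A: Gödel ¬ of 0 = 1 (operand is 0)
  (¬A ∨ B) = max(1, 0) = 1
  ¬A: Gödel ¬ of 0 = 1 (operand is 0)
  ((¬A ∨ B) ∧ ¬A) = min(1, 1) = 1
  (B ∨ A) = max(0, 0) = 0
  ((B ∨ A) → B): 0 ≤ 0, so result = 1
  (((¬A ∨ B) ∧ ¬A) → ((B ∨ A) → B)): 1 ≤ 1, so result = 1
  (B ∨ A) = max(0, 0) = 0
  ((B ∨ A) → B): 0 ≤ 0, so result = 1
  ¬A: Gödel ¬ of 0 = 1 (operand is 0)
  (¬A ∨ B) = max(1, 0) = 1
  ¬A: Gödel ¬ of 0 = 1 (operand is 0)
  ((¬A ∨ B) ∧ ¬A) = min(1, 1) = 1
  (((B ∨ A) → B) → ((¬A ∨ B) ∧ ¬A)): 1 ≤ 1, so result = 1
  ((((¬A ∨ B) ∧ ¬A) → ((B ∨ A) → B)) ∨ (((B ∨ A) → B) → ((¬A ∨ B) ∧ ¬A))) = max(1, 1) = 1
All 36 assignments give value 1 — the formula is a G_6-tautology.

1.00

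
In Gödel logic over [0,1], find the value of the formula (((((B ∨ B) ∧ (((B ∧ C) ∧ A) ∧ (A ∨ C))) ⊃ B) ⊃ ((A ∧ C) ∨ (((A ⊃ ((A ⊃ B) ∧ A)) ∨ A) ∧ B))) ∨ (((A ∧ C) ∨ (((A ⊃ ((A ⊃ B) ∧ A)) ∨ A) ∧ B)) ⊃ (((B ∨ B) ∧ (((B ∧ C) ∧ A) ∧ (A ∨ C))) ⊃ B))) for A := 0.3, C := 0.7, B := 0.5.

1.00

(B ∨ B) = max(0.5, 0.5) = 0.5
(B ∧ C) = min(0.5, 0.7) = 0.5
((B ∧ C) ∧ A) = min(0.5, 0.3) = 0.3
(A ∨ C) = max(0.3, 0.7) = 0.7
(((B ∧ C) ∧ A) ∧ (A ∨ C)) = min(0.3, 0.7) = 0.3
((B ∨ B) ∧ (((B ∧ C) ∧ A) ∧ (A ∨ C))) = min(0.5, 0.3) = 0.3
(((B ∨ B) ∧ (((B ∧ C) ∧ A) ∧ (A ∨ C))) ⊃ B): 0.3 ≤ 0.5, so result = 1
(A ∧ C) = min(0.3, 0.7) = 0.3
(A ⊃ B): 0.3 ≤ 0.5, so result = 1
((A ⊃ B) ∧ A) = min(1, 0.3) = 0.3
(A ⊃ ((A ⊃ B) ∧ A)): 0.3 ≤ 0.3, so result = 1
((A ⊃ ((A ⊃ B) ∧ A)) ∨ A) = max(1, 0.3) = 1
(((A ⊃ ((A ⊃ B) ∧ A)) ∨ A) ∧ B) = min(1, 0.5) = 0.5
((A ∧ C) ∨ (((A ⊃ ((A ⊃ B) ∧ A)) ∨ A) ∧ B)) = max(0.3, 0.5) = 0.5
((((B ∨ B) ∧ (((B ∧ C) ∧ A) ∧ (A ∨ C))) ⊃ B) ⊃ ((A ∧ C) ∨ (((A ⊃ ((A ⊃ B) ∧ A)) ∨ A) ∧ B))): 1 > 0.5, so result = 0.5
(A ∧ C) = min(0.3, 0.7) = 0.3
(A ⊃ B): 0.3 ≤ 0.5, so result = 1
((A ⊃ B) ∧ A) = min(1, 0.3) = 0.3
(A ⊃ ((A ⊃ B) ∧ A)): 0.3 ≤ 0.3, so result = 1
((A ⊃ ((A ⊃ B) ∧ A)) ∨ A) = max(1, 0.3) = 1
(((A ⊃ ((A ⊃ B) ∧ A)) ∨ A) ∧ B) = min(1, 0.5) = 0.5
((A ∧ C) ∨ (((A ⊃ ((A ⊃ B) ∧ A)) ∨ A) ∧ B)) = max(0.3, 0.5) = 0.5
(B ∨ B) = max(0.5, 0.5) = 0.5
(B ∧ C) = min(0.5, 0.7) = 0.5
((B ∧ C) ∧ A) = min(0.5, 0.3) = 0.3
(A ∨ C) = max(0.3, 0.7) = 0.7
(((B ∧ C) ∧ A) ∧ (A ∨ C)) = min(0.3, 0.7) = 0.3
((B ∨ B) ∧ (((B ∧ C) ∧ A) ∧ (A ∨ C))) = min(0.5, 0.3) = 0.3
(((B ∨ B) ∧ (((B ∧ C) ∧ A) ∧ (A ∨ C))) ⊃ B): 0.3 ≤ 0.5, so result = 1
(((A ∧ C) ∨ (((A ⊃ ((A ⊃ B) ∧ A)) ∨ A) ∧ B)) ⊃ (((B ∨ B) ∧ (((B ∧ C) ∧ A) ∧ (A ∨ C))) ⊃ B)): 0.5 ≤ 1, so result = 1
(((((B ∨ B) ∧ (((B ∧ C) ∧ A) ∧ (A ∨ C))) ⊃ B) ⊃ ((A ∧ C) ∨ (((A ⊃ ((A ⊃ B) ∧ A)) ∨ A) ∧ B))) ∨ (((A ∧ C) ∨ (((A ⊃ ((A ⊃ B) ∧ A)) ∨ A) ∧ B)) ⊃ (((B ∨ B) ∧ (((B ∧ C) ∧ A) ∧ (A ∨ C))) ⊃ B))) = max(0.5, 1) = 1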